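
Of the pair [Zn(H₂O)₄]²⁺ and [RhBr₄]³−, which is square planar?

[RhBr₄]³−

For [Zn(H₂O)₄]²⁺: Summing ligand charges against the +2 overall charge gives an oxidation state of +2 for zinc. Zn sits in group 12, so the d-electron count is 12 − 2 = 10. A d¹⁰ ion has no crystal-field stabilisation preference between square planar and tetrahedral, so four ligands adopt the sterically favoured tetrahedral geometry. → tetrahedral.
For [RhBr₄]³−: Ligand charges: each bromide is −1. With an overall charge of −3 the rhodium centre must be in the +1 oxidation state. Group 9 minus oxidation state 1 gives a d⁸ configuration. A 4d d⁸ ion has a large crystal-field splitting; square planar leaves the high-energy d_{x²−y²} orbital empty and maximises CFSE. → square planar.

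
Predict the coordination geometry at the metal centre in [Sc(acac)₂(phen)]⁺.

octahedral

Ligand charges: each acetylacetonate is −1; 1,10-phenanthroline is neutral. With an overall charge of +1 the scandium centre must be in the +3 oxidation state.
Scandium is a group-3 element; Sc(III) is therefore d⁰.
Counting donor atoms: 2×acetylacetonate (bidentate) → 4 donors; 1×1,10-phenanthroline (bidentate) → 2 donors. Coordination number = 6.
Six donors around a single metal centre give an octahedral coordination sphere.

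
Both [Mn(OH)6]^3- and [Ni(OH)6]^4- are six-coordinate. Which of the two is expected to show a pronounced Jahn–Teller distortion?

[Mn(OH)6]^3-

[Mn(OH)6]^3-: Each hydroxide is −1; balancing the −3 overall charge requires Mn(III). Mn sits in group 7, so the d-electron count is 7 − 3 = 4. Hydroxide is a weak-field ligand for a first-row metal, so the complex is high-spin. The t₂g³e_g¹ (high-spin) configuration has an unevenly filled e_g set; the Jahn–Teller theorem predicts a tetragonal distortion (typically axial elongation) to lift the degeneracy.
[Ni(OH)6]^4-: Each hydroxide is −1; balancing the −4 overall charge requires Ni(II). Nickel is a group-10 element; Ni(II) is therefore d⁸. The d⁸ configuration leaves the e_g set evenly filled (or empty) — no strong Jahn–Teller driving force.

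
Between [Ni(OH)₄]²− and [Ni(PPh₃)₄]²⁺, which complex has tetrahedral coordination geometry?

For [Ni(OH)₄]²−: Ligand charges: each hydroxide is −1. With an overall charge of −2 the nickel centre must be in the +2 oxidation state. Ni sits in group 10, so the d-electron count is 10 − 2 = 8. Hydroxide is a weak-field ligand. With weak-field ligands the CFSE gain from square planar is small, so a 3d d⁸ ion takes the sterically preferred tetrahedral geometry. → tetrahedral.
For [Ni(PPh₃)₄]²⁺: Triphenylphosphine is neutral; balancing the +2 overall charge requires Ni(II). Nickel is a group-10 element; Ni(II) is therefore d⁸. Triphenylphosphine is a strong-field ligand (high in the spectrochemical series). A 3d d⁸ ion with strong-field ligands gains enough CFSE to favour square planar over tetrahedral. → square planar.

[Ni(OH)₄]²−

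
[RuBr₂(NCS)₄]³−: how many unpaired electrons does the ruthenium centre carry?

Ligand charges: each bromide is −1; each isothiocyanate is −1. With an overall charge of −3 the ruthenium centre must be in the +3 oxidation state.
Ru sits in group 8, so the d-electron count is 8 − 3 = 5.
The spin state decides the count: a 4d ion has a large Δₒ and is invariably low-spin.
An octahedral low-spin d⁵ ion is t₂g⁵e_g⁰, giving 1 unpaired electron.

1 unpaired electron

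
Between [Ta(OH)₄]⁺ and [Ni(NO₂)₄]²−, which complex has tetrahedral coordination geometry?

For [Ta(OH)₄]⁺: Each hydroxide is −1; balancing the +1 overall charge requires Ta(V). Ta sits in group 5, so the d-electron count is 5 − 5 = 0. A d⁰ ion has no crystal-field stabilisation preference between square planar and tetrahedral, so four ligands adopt the sterically favoured tetrahedral geometry. → tetrahedral.
For [Ni(NO₂)₄]²−: Each nitro (N-bound nitrite) is −1; balancing the −2 overall charge requires Ni(II). Ni sits in group 10, so the d-electron count is 10 − 2 = 8. Nitro (N-bound nitrite) is a strong-field ligand (high in the spectrochemical series). A 3d d⁸ ion with strong-field ligands gains enough CFSE to favour square planar over tetrahedral. → square planar.

[Ta(OH)₄]⁺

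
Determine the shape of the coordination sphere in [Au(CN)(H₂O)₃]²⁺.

Summing ligand charges against the +2 overall charge gives an oxidation state of +3 for gold.
Group 11 minus oxidation state 3 gives a d⁸ configuration.
Coordination number: 4.
A 5d d⁸ ion has a large crystal-field splitting; square planar leaves the high-energy d_{x²−y²} orbital empty and maximises CFSE.

square planar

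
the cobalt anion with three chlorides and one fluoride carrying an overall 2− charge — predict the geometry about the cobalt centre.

Each chloride is −1; each fluoride is −1; balancing the −2 overall charge requires Co(II).
Cobalt is a group-9 element; Co(II) is therefore d⁷.
With 4 monodentate ligands the coordination number is 4.
Chloride and fluoride are weak-field ligands.
For a high-spin 3d d⁷ ion with weak-field ligands the small Δₜ gives little square-planar CFSE advantage, so four ligands adopt the sterically favoured tetrahedral geometry.

tetrahedral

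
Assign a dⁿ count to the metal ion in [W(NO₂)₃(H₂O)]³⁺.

d0

Ligand charges: each nitro (N-bound nitrite) is −1; water is neutral. With an overall charge of +3 the tungsten centre must be in the +6 oxidation state.
Tungsten is a group-6 element; W(VI) is therefore d⁰.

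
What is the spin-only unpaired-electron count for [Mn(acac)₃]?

4

Ligand charges: each acetylacetonate is −1. With an overall charge of 0 the manganese centre must be in the +3 oxidation state.
Mn sits in group 7, so the d-electron count is 7 − 3 = 4.
Counting donor atoms: 3×acetylacetonate (bidentate) → 6 donors. Coordination number = 6.
The spin state decides the count: Acetylacetonate is a weak-field ligand for a first-row metal, so the complex is high-spin.
An octahedral high-spin d⁴ ion is t₂g³e_g¹, giving 4 unpaired electrons.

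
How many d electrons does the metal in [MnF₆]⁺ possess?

Each fluoride is −1; balancing the +1 overall charge requires Mn(VII).
Mn sits in group 7, so the d-electron count is 7 − 7 = 0.

d0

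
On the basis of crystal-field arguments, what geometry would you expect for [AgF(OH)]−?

linear

Ligand charges: each fluoride is −1; each hydroxide is −1. With an overall charge of −1 the silver centre must be in the +1 oxidation state.
Ag sits in group 11, so the d-electron count is 11 − 1 = 10.
Coordination number: 2.
A d¹⁰ ion with only two ligands adopts a linear arrangement (sp hybridisation; no CFSE preference).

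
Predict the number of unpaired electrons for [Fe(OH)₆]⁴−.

4

Summing ligand charges against the −4 overall charge gives an oxidation state of +2 for iron.
Group 8 minus oxidation state 2 gives a d⁶ configuration.
The spin state decides the count: Hydroxide is a weak-field ligand for a first-row metal, so the complex is high-spin.
An octahedral high-spin d⁶ ion is t₂g⁴e_g², giving 4 unpaired electrons.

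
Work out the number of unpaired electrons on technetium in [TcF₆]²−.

3

Each fluoride is −1; balancing the −2 overall charge requires Tc(IV).
Technetium is a group-7 element; Tc(IV) is therefore d³.
In an octahedral field the d³ configuration is t₂g³e_g⁰ (only one arrangement possible), giving 3 unpaired electrons.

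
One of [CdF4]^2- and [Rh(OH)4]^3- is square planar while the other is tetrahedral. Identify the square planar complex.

[Rh(OH)4]^3-

For [CdF4]^2-: Ligand charges: each fluoride is −1. With an overall charge of −2 the cadmium centre must be in the +2 oxidation state. Cd sits in group 12, so the d-electron count is 12 − 2 = 10. A d¹⁰ ion has no crystal-field stabilisation preference between square planar and tetrahedral, so four ligands adopt the sterically favoured tetrahedral geometry. → tetrahedral.
For [Rh(OH)4]^3-: Each hydroxide is −1; balancing the −3 overall charge requires Rh(I). Group 9 minus oxidation state 1 gives a d⁸ configuration. A 4d d⁸ ion has a large crystal-field splitting; square planar leaves the high-energy d_{x²−y²} orbital empty and maximises CFSE. → square planar.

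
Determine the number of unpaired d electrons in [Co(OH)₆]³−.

Summing ligand charges against the −3 overall charge gives an oxidation state of +3 for cobalt.
Cobalt is a group-9 element; Co(III) is therefore d⁶.
The spin state decides the count: Co(III) has an exceptionally large octahedral splitting and is low-spin with essentially every ligand except fluoride.
An octahedral low-spin d⁶ ion is t₂g⁶e_g⁰, giving 0 unpaired electrons.

0 unpaired electrons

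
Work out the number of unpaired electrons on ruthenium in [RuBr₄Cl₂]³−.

Ligand charges: each bromide is −1; each chloride is −1. With an overall charge of −3 the ruthenium centre must be in the +3 oxidation state.
Group 8 minus oxidation state 3 gives a d⁵ configuration.
The spin state decides the count: a 4d ion has a large Δₒ and is invariably low-spin.
An octahedral low-spin d⁵ ion is t₂g⁵e_g⁰, giving 1 unpaired electron.

1 unpaired electron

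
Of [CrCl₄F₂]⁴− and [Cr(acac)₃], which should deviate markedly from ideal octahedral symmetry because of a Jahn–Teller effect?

[CrCl₄F₂]⁴−

[CrCl₄F₂]⁴−: Each chloride is −1; each fluoride is −1; balancing the −4 overall charge requires Cr(II). Group 6 minus oxidation state 2 gives a d⁴ configuration. Chloride and fluoride are weak-field ligands for a first-row metal, so the complex is high-spin. The t₂g³e_g¹ (high-spin) configuration has an unevenly filled e_g set; the Jahn–Teller theorem predicts a tetragonal distortion (typically axial elongation) to lift the degeneracy.
[Cr(acac)₃]: Summing ligand charges against the 0 overall charge gives an oxidation state of +3 for chromium. Group 6 minus oxidation state 3 gives a d³ configuration. The d³ configuration leaves the e_g set evenly filled (or empty) — no strong Jahn–Teller driving force.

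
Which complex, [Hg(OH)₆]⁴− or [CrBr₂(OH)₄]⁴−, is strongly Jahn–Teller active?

[Hg(OH)₆]⁴−: Ligand charges: each hydroxide is −1. With an overall charge of −4 the mercury centre must be in the +2 oxidation state. Hg sits in group 12, so the d-electron count is 12 − 2 = 10. The d¹⁰ configuration leaves the e_g set evenly filled (or empty) — no strong Jahn–Teller driving force.
[CrBr₂(OH)₄]⁴−: Each bromide is −1; each hydroxide is −1; balancing the −4 overall charge requires Cr(II). Cr sits in group 6, so the d-electron count is 6 − 2 = 4. Bromide and hydroxide are weak-field ligands for a first-row metal, so the complex is high-spin. The t₂g³e_g¹ (high-spin) configuration has an unevenly filled e_g set; the Jahn–Teller theorem predicts a tetragonal distortion (typically axial elongation) to lift the degeneracy.

[CrBr₂(OH)₄]⁴−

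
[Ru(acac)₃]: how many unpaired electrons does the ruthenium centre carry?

1 unpaired electron

Each acetylacetonate is −1; balancing the 0 overall charge requires Ru(III).
Group 8 minus oxidation state 3 gives a d⁵ configuration.
Counting donor atoms: 3×acetylacetonate (bidentate) → 6 donors. Coordination number = 6.
The spin state decides the count: a 4d ion has a large Δₒ and is invariably low-spin.
An octahedral low-spin d⁵ ion is t₂g⁵e_g⁰, giving 1 unpaired electron.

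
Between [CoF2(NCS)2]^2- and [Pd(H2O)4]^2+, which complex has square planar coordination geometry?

For [CoF2(NCS)2]^2-: Summing ligand charges against the −2 overall charge gives an oxidation state of +2 for cobalt. Co sits in group 9, so the d-electron count is 9 − 2 = 7. For a high-spin 3d d⁷ ion with weak-field ligands the small Δₜ gives little square-planar CFSE advantage, so four ligands adopt the sterically favoured tetrahedral geometry. → tetrahedral.
For [Pd(H2O)4]^2+: Water is neutral; balancing the +2 overall charge requires Pd(II). Pd sits in group 10, so the d-electron count is 10 − 2 = 8. A 4d d⁸ ion has a large crystal-field splitting; square planar leaves the high-energy d_{x²−y²} orbital empty and maximises CFSE. → square planar.

[Pd(H2O)4]^2+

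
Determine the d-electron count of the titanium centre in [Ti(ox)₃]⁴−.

Each oxalate is −2; balancing the −4 overall charge requires Ti(II).
Ti sits in group 4, so the d-electron count is 4 − 2 = 2.

d2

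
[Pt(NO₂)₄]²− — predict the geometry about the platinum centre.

square planar

Summing ligand charges against the −2 overall charge gives an oxidation state of +2 for platinum.
Group 10 minus oxidation state 2 gives a d⁸ configuration.
With 4 monodentate ligands the coordination number is 4.
A 5d d⁸ ion has a large crystal-field splitting; square planar leaves the high-energy d_{x²−y²} orbital empty and maximises CFSE.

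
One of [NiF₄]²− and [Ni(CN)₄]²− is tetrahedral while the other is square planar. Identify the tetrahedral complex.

[NiF₄]²−

For [NiF₄]²−: Summing ligand charges against the −2 overall charge gives an oxidation state of +2 for nickel. Ni sits in group 10, so the d-electron count is 10 − 2 = 8. Fluoride is a weak-field ligand. With weak-field ligands the CFSE gain from square planar is small, so a 3d d⁸ ion takes the sterically preferred tetrahedral geometry. → tetrahedral.
For [Ni(CN)₄]²−: Summing ligand charges against the −2 overall charge gives an oxidation state of +2 for nickel. Ni sits in group 10, so the d-electron count is 10 − 2 = 8. Cyanide is a strong-field ligand (high in the spectrochemical series). A 3d d⁸ ion with strong-field ligands gains enough CFSE to favour square planar over tetrahedral. → square planar.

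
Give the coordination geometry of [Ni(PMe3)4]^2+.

Trimethylphosphine is neutral; balancing the +2 overall charge requires Ni(II).
Ni sits in group 10, so the d-electron count is 10 − 2 = 8.
Coordination number: 4.
Trimethylphosphine is a strong-field ligand (high in the spectrochemical series).
A 3d d⁸ ion with strong-field ligands gains enough CFSE to favour square planar over tetrahedral.

square planar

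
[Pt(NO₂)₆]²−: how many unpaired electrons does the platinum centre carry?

Summing ligand charges against the −2 overall charge gives an oxidation state of +4 for platinum.
Platinum is a group-10 element; Pt(IV) is therefore d⁶.
The spin state decides the count: a 5d ion has a large Δₒ and is invariably low-spin.
An octahedral low-spin d⁶ ion is t₂g⁶e_g⁰, giving 0 unpaired electrons.

0 unpaired electrons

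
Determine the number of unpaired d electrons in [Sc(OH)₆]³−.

Summing ligand charges against the −3 overall charge gives an oxidation state of +3 for scandium.
Scandium is a group-3 element; Sc(III) is therefore d⁰.
In an octahedral field the d⁰ configuration is t₂g⁰e_g⁰, giving 0 unpaired electrons.

0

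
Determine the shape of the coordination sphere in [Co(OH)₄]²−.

tetrahedral

Summing ligand charges against the −2 overall charge gives an oxidation state of +2 for cobalt.
Group 9 minus oxidation state 2 gives a d⁷ configuration.
With 4 monodentate ligands the coordination number is 4.
Hydroxide is a weak-field ligand.
For a high-spin 3d d⁷ ion with weak-field ligands the small Δₜ gives little square-planar CFSE advantage, so four ligands adopt the sterically favoured tetrahedral geometry.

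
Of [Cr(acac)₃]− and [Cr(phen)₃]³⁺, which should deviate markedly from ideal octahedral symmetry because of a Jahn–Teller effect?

[Cr(acac)₃]−: Each acetylacetonate is −1; balancing the −1 overall charge requires Cr(II). Cr sits in group 6, so the d-electron count is 6 − 2 = 4. Acetylacetonate is a weak-field ligand for a first-row metal, so the complex is high-spin. The t₂g³e_g¹ (high-spin) configuration has an unevenly filled e_g set; the Jahn–Teller theorem predicts a tetragonal distortion (typically axial elongation) to lift the degeneracy.
[Cr(phen)₃]³⁺: 1,10-phenanthroline is neutral; balancing the +3 overall charge requires Cr(III). Chromium is a group-6 element; Cr(III) is therefore d³. The d³ configuration leaves the e_g set evenly filled (or empty) — no strong Jahn–Teller driving force.

[Cr(acac)₃]−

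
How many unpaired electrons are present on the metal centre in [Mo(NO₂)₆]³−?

Each nitro (N-bound nitrite) is −1; balancing the −3 overall charge requires Mo(III).
Group 6 minus oxidation state 3 gives a d³ configuration.
In an octahedral field the d³ configuration is t₂g³e_g⁰ (only one arrangement possible), giving 3 unpaired electrons.

3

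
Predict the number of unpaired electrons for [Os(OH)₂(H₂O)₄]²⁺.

Ligand charges: each hydroxide is −1; water is neutral. With an overall charge of +2 the osmium centre must be in the +4 oxidation state.
Osmium is a group-8 element; Os(IV) is therefore d⁴.
The spin state decides the count: a 5d ion has a large Δₒ and is invariably low-spin.
An octahedral low-spin d⁴ ion is t₂g⁴e_g⁰, giving 2 unpaired electrons.

2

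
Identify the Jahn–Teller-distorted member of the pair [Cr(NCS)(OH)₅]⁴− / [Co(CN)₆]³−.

[Cr(NCS)(OH)₅]⁴−: Summing ligand charges against the −4 overall charge gives an oxidation state of +2 for chromium. Cr sits in group 6, so the d-electron count is 6 − 2 = 4. Hydroxide and isothiocyanate are weak-field ligands for a first-row metal, so the complex is high-spin. The t₂g³e_g¹ (high-spin) configuration has an unevenly filled e_g set; the Jahn–Teller theorem predicts a tetragonal distortion (typically axial elongation) to lift the degeneracy.
[Co(CN)₆]³−: Ligand charges: each cyanide is −1. With an overall charge of −3 the cobalt centre must be in the +3 oxidation state. Co sits in group 9, so the d-electron count is 9 − 3 = 6. Co(III) has an exceptionally large octahedral splitting and is low-spin with essentially every ligand except fluoride. The d⁶ configuration leaves the e_g set evenly filled (or empty) — no strong Jahn–Teller driving force.

[Cr(NCS)(OH)₅]⁴−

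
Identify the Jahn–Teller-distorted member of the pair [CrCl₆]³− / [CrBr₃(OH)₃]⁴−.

[CrBr₃(OH)₃]⁴−

[CrCl₆]³−: Summing ligand charges against the −3 overall charge gives an oxidation state of +3 for chromium. Cr sits in group 6, so the d-electron count is 6 − 3 = 3. The d³ configuration leaves the e_g set evenly filled (or empty) — no strong Jahn–Teller driving force.
[CrBr₃(OH)₃]⁴−: Summing ligand charges against the −4 overall charge gives an oxidation state of +2 for chromium. Chromium is a group-6 element; Cr(II) is therefore d⁴. Bromide and hydroxide are weak-field ligands for a first-row metal, so the complex is high-spin. The t₂g³e_g¹ (high-spin) configuration has an unevenly filled e_g set; the Jahn–Teller theorem predicts a tetragonal distortion (typically axial elongation) to lift the degeneracy.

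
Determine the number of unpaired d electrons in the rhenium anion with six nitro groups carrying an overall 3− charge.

2 unpaired electrons

Each nitro (N-bound nitrite) is −1; balancing the −3 overall charge requires Re(III).
Group 7 minus oxidation state 3 gives a d⁴ configuration.
The spin state decides the count: a 5d ion has a large Δₒ and is invariably low-spin.
An octahedral low-spin d⁴ ion is t₂g⁴e_g⁰, giving 2 unpaired electrons.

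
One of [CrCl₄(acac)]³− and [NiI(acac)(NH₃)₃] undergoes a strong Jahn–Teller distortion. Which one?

[CrCl₄(acac)]³−: Summing ligand charges against the −3 overall charge gives an oxidation state of +2 for chromium. Cr sits in group 6, so the d-electron count is 6 − 2 = 4. Acetylacetonate and chloride are weak-field ligands for a first-row metal, so the complex is high-spin. The t₂g³e_g¹ (high-spin) configuration has an unevenly filled e_g set; the Jahn–Teller theorem predicts a tetragonal distortion (typically axial elongation) to lift the degeneracy.
[NiI(acac)(NH₃)₃]: Each iodide is −1; each acetylacetonate is −1; ammonia is neutral; balancing the 0 overall charge requires Ni(II). Group 10 minus oxidation state 2 gives a d⁸ configuration. The d⁸ configuration leaves the e_g set evenly filled (or empty) — no strong Jahn–Teller driving force.

[CrCl₄(acac)]³−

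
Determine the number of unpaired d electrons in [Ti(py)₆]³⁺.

Ligand charges: pyridine is neutral. With an overall charge of +3 the titanium centre must be in the +3 oxidation state.
Group 4 minus oxidation state 3 gives a d¹ configuration.
In an octahedral field the d¹ configuration is t₂g¹e_g⁰ (only one arrangement possible), giving 1 unpaired electron.

1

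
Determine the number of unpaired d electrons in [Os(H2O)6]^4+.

2

Summing ligand charges against the +4 overall charge gives an oxidation state of +4 for osmium.
Group 8 minus oxidation state 4 gives a d⁴ configuration.
The spin state decides the count: a 5d ion has a large Δₒ and is invariably low-spin.
An octahedral low-spin d⁴ ion is t₂g⁴e_g⁰, giving 2 unpaired electrons.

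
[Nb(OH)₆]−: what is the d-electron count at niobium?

Ligand charges: each hydroxide is −1. With an overall charge of −1 the niobium centre must be in the +5 oxidation state.
Nb sits in group 5, so the d-electron count is 5 − 5 = 0.

d0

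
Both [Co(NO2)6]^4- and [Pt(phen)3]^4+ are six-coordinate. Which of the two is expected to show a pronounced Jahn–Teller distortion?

[Co(NO2)6]^4-: Each nitro (N-bound nitrite) is −1; balancing the −4 overall charge requires Co(II). Co sits in group 9, so the d-electron count is 9 − 2 = 7. Nitro (N-bound nitrite) is a strong-field ligand (high in the spectrochemical series) for a first-row metal, so the complex is low-spin. The t₂g⁶e_g¹ (low-spin) configuration has an unevenly filled e_g set; the Jahn–Teller theorem predicts a tetragonal distortion (typically axial elongation) to lift the degeneracy.
[Pt(phen)3]^4+: 1,10-phenanthroline is neutral; balancing the +4 overall charge requires Pt(IV). Platinum is a group-10 element; Pt(IV) is therefore d⁶. A 5d ion has a large Δₒ and is invariably low-spin. The d⁶ configuration leaves the e_g set evenly filled (or empty) — no strong Jahn–Teller driving force.

[Co(NO2)6]^4-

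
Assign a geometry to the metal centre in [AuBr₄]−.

Each bromide is −1; balancing the −1 overall charge requires Au(III).
Group 11 minus oxidation state 3 gives a d⁸ configuration.
With 4 monodentate ligands the coordination number is 4.
A 5d d⁸ ion has a large crystal-field splitting; square planar leaves the high-energy d_{x²−y²} orbital empty and maximises CFSE.

square planar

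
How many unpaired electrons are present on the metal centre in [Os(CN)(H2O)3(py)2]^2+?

1

Each cyanide is −1; water is neutral; pyridine is neutral; balancing the +2 overall charge requires Os(III).
Osmium is a group-8 element; Os(III) is therefore d⁵.
The spin state decides the count: a 5d ion has a large Δₒ and is invariably low-spin.
An octahedral low-spin d⁵ ion is t₂g⁵e_g⁰, giving 1 unpaired electron.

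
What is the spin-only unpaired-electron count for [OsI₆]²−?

2

Ligand charges: each iodide is −1. With an overall charge of −2 the osmium centre must be in the +4 oxidation state.
Group 8 minus oxidation state 4 gives a d⁴ configuration.
The spin state decides the count: a 5d ion has a large Δₒ and is invariably low-spin.
An octahedral low-spin d⁴ ion is t₂g⁴e_g⁰, giving 2 unpaired electrons.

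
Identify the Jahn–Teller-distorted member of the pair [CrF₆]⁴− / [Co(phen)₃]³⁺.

[CrF₆]⁴−: Ligand charges: each fluoride is −1. With an overall charge of −4 the chromium centre must be in the +2 oxidation state. Group 6 minus oxidation state 2 gives a d⁴ configuration. Fluoride is a weak-field ligand for a first-row metal, so the complex is high-spin. The t₂g³e_g¹ (high-spin) configuration has an unevenly filled e_g set; the Jahn–Teller theorem predicts a tetragonal distortion (typically axial elongation) to lift the degeneracy.
[Co(phen)₃]³⁺: Summing ligand charges against the +3 overall charge gives an oxidation state of +3 for cobalt. Cobalt is a group-9 element; Co(III) is therefore d⁶. Co(III) has an exceptionally large octahedral splitting and is low-spin with essentially every ligand except fluoride. The d⁶ configuration leaves the e_g set evenly filled (or empty) — no strong Jahn–Teller driving force.

[CrF₆]⁴−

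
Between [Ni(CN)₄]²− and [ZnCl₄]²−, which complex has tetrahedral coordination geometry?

[ZnCl₄]²−

For [Ni(CN)₄]²−: Each cyanide is −1; balancing the −2 overall charge requires Ni(II). Ni sits in group 10, so the d-electron count is 10 − 2 = 8. Cyanide is a strong-field ligand (high in the spectrochemical series). A 3d d⁸ ion with strong-field ligands gains enough CFSE to favour square planar over tetrahedral. → square planar.
For [ZnCl₄]²−: Ligand charges: each chloride is −1. With an overall charge of −2 the zinc centre must be in the +2 oxidation state. Zinc is a group-12 element; Zn(II) is therefore d¹⁰. A d¹⁰ ion has no crystal-field stabilisation preference between square planar and tetrahedral, so four ligands adopt the sterically favoured tetrahedral geometry. → tetrahedral.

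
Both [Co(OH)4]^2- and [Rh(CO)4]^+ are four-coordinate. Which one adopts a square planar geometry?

[Rh(CO)4]^+

For [Co(OH)4]^2-: Summing ligand charges against the −2 overall charge gives an oxidation state of +2 for cobalt. Cobalt is a group-9 element; Co(II) is therefore d⁷. For a high-spin 3d d⁷ ion with weak-field ligands the small Δₜ gives little square-planar CFSE advantage, so four ligands adopt the sterically favoured tetrahedral geometry. → tetrahedral.
For [Rh(CO)4]^+: Ligand charges: carbonyl is neutral. With an overall charge of +1 the rhodium centre must be in the +1 oxidation state. Rh sits in group 9, so the d-electron count is 9 − 1 = 8. A 4d d⁸ ion has a large crystal-field splitting; square planar leaves the high-energy d_{x²−y²} orbital empty and maximises CFSE. → square planar.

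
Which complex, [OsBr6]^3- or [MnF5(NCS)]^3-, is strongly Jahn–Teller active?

[MnF5(NCS)]^3-

[OsBr6]^3-: Ligand charges: each bromide is −1. With an overall charge of −3 the osmium centre must be in the +3 oxidation state. Os sits in group 8, so the d-electron count is 8 − 3 = 5. A 5d ion has a large Δₒ and is invariably low-spin. The d⁵ configuration leaves the e_g set evenly filled (or empty) — no strong Jahn–Teller driving force.
[MnF5(NCS)]^3-: Summing ligand charges against the −3 overall charge gives an oxidation state of +3 for manganese. Mn sits in group 7, so the d-electron count is 7 − 3 = 4. Fluoride and isothiocyanate are weak-field ligands for a first-row metal, so the complex is high-spin. The t₂g³e_g¹ (high-spin) configuration has an unevenly filled e_g set; the Jahn–Teller theorem predicts a tetragonal distortion (typically axial elongation) to lift the degeneracy.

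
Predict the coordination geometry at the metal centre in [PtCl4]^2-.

square planar

Each chloride is −1; balancing the −2 overall charge requires Pt(II).
Pt sits in group 10, so the d-electron count is 10 − 2 = 8.
With 4 monodentate ligands the coordination number is 4.
A 5d d⁸ ion has a large crystal-field splitting; square planar leaves the high-energy d_{x²−y²} orbital empty and maximises CFSE.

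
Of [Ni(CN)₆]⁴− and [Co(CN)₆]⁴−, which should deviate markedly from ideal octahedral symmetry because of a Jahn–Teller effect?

[Ni(CN)₆]⁴−: Each cyanide is −1; balancing the −4 overall charge requires Ni(II). Nickel is a group-10 element; Ni(II) is therefore d⁸. The d⁸ configuration leaves the e_g set evenly filled (or empty) — no strong Jahn–Teller driving force.
[Co(CN)₆]⁴−: Ligand charges: each cyanide is −1. With an overall charge of −4 the cobalt centre must be in the +2 oxidation state. Group 9 minus oxidation state 2 gives a d⁷ configuration. Cyanide is a strong-field ligand (high in the spectrochemical series) for a first-row metal, so the complex is low-spin. The t₂g⁶e_g¹ (low-spin) configuration has an unevenly filled e_g set; the Jahn–Teller theorem predicts a tetragonal distortion (typically axial elongation) to lift the degeneracy.

[Co(CN)₆]⁴−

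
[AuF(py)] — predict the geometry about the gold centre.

linear

Ligand charges: each fluoride is −1; pyridine is neutral. With an overall charge of 0 the gold centre must be in the +1 oxidation state.
Gold is a group-11 element; Au(I) is therefore d¹⁰.
With 2 monodentate ligands the coordination number is 2.
A d¹⁰ ion with only two ligands adopts a linear arrangement (sp hybridisation; no CFSE preference).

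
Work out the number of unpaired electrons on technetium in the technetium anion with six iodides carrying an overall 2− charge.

Ligand charges: each iodide is −1. With an overall charge of −2 the technetium centre must be in the +4 oxidation state.
Technetium is a group-7 element; Tc(IV) is therefore d³.
In an octahedral field the d³ configuration is t₂g³e_g⁰ (only one arrangement possible), giving 3 unpaired electrons.

3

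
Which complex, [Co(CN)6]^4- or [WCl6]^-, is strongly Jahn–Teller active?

[Co(CN)6]^4-: Ligand charges: each cyanide is −1. With an overall charge of −4 the cobalt centre must be in the +2 oxidation state. Cobalt is a group-9 element; Co(II) is therefore d⁷. Cyanide is a strong-field ligand (high in the spectrochemical series) for a first-row metal, so the complex is low-spin. The t₂g⁶e_g¹ (low-spin) configuration has an unevenly filled e_g set; the Jahn–Teller theorem predicts a tetragonal distortion (typically axial elongation) to lift the degeneracy.
[WCl6]^-: Summing ligand charges against the −1 overall charge gives an oxidation state of +5 for tungsten. Tungsten is a group-6 element; W(V) is therefore d¹. The d¹ configuration leaves the e_g set evenly filled (or empty) — no strong Jahn–Teller driving force.

[Co(CN)6]^4-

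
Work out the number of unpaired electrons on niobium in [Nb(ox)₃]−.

Ligand charges: each oxalate is −2. With an overall charge of −1 the niobium centre must be in the +5 oxidation state.
Nb sits in group 5, so the d-electron count is 5 − 5 = 0.
Counting donor atoms: 3×oxalate (bidentate) → 6 donors. Coordination number = 6.
In an octahedral field the d⁰ configuration is t₂g⁰e_g⁰, giving 0 unpaired electrons.

0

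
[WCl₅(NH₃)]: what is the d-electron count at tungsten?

d1

Ligand charges: each chloride is −1; ammonia is neutral. With an overall charge of 0 the tungsten centre must be in the +5 oxidation state.
W sits in group 6, so the d-electron count is 6 − 5 = 1.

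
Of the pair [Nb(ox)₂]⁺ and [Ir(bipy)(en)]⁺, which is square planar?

For [Nb(ox)₂]⁺: Summing ligand charges against the +1 overall charge gives an oxidation state of +5 for niobium. Niobium is a group-5 element; Nb(V) is therefore d⁰. A d⁰ ion has no crystal-field stabilisation preference between square planar and tetrahedral, so four ligands adopt the sterically favoured tetrahedral geometry. → tetrahedral.
For [Ir(bipy)(en)]⁺: Summing ligand charges against the +1 overall charge gives an oxidation state of +1 for iridium. Group 9 minus oxidation state 1 gives a d⁸ configuration. A 5d d⁸ ion has a large crystal-field splitting; square planar leaves the high-energy d_{x²−y²} orbital empty and maximises CFSE. → square planar.

[Ir(bipy)(en)]⁺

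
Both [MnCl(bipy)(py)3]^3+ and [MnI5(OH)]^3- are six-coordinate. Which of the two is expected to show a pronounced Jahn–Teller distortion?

[MnCl(bipy)(py)3]^3+: Summing ligand charges against the +3 overall charge gives an oxidation state of +4 for manganese. Mn sits in group 7, so the d-electron count is 7 − 4 = 3. The d³ configuration leaves the e_g set evenly filled (or empty) — no strong Jahn–Teller driving force.
[MnI5(OH)]^3-: Summing ligand charges against the −3 overall charge gives an oxidation state of +3 for manganese. Mn sits in group 7, so the d-electron count is 7 − 3 = 4. Hydroxide and iodide are weak-field ligands for a first-row metal, so the complex is high-spin. The t₂g³e_g¹ (high-spin) configuration has an unevenly filled e_g set; the Jahn–Teller theorem predicts a tetragonal distortion (typically axial elongation) to lift the degeneracy.

[MnI5(OH)]^3-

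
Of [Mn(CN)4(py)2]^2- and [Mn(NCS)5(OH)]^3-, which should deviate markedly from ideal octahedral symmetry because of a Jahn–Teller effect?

[Mn(NCS)5(OH)]^3-

[Mn(CN)4(py)2]^2-: Summing ligand charges against the −2 overall charge gives an oxidation state of +2 for manganese. Manganese is a group-7 element; Mn(II) is therefore d⁵. Cyanide is a strong-field ligand (high in the spectrochemical series) for a first-row metal, so the complex is low-spin. The d⁵ configuration leaves the e_g set evenly filled (or empty) — no strong Jahn–Teller driving force.
[Mn(NCS)5(OH)]^3-: Ligand charges: each isothiocyanate is −1; each hydroxide is −1. With an overall charge of −3 the manganese centre must be in the +3 oxidation state. Manganese is a group-7 element; Mn(III) is therefore d⁴. Hydroxide and isothiocyanate are weak-field ligands for a first-row metal, so the complex is high-spin. The t₂g³e_g¹ (high-spin) configuration has an unevenly filled e_g set; the Jahn–Teller theorem predicts a tetragonal distortion (typically axial elongation) to lift the degeneracy.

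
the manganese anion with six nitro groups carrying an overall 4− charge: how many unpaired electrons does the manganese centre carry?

1

Ligand charges: each nitro (N-bound nitrite) is −1. With an overall charge of −4 the manganese centre must be in the +2 oxidation state.
Group 7 minus oxidation state 2 gives a d⁵ configuration.
The spin state decides the count: Nitro (N-bound nitrite) is a strong-field ligand (high in the spectrochemical series) for a first-row metal, so the complex is low-spin.
An octahedral low-spin d⁵ ion is t₂g⁵e_g⁰, giving 1 unpaired electron.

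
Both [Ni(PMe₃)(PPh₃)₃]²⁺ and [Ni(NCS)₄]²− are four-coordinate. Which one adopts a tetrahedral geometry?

[Ni(NCS)₄]²−

For [Ni(PMe₃)(PPh₃)₃]²⁺: Ligand charges: trimethylphosphine is neutral; triphenylphosphine is neutral. With an overall charge of +2 the nickel centre must be in the +2 oxidation state. Ni sits in group 10, so the d-electron count is 10 − 2 = 8. Trimethylphosphine and triphenylphosphine are strong-field ligands (high in the spectrochemical series). A 3d d⁸ ion with strong-field ligands gains enough CFSE to favour square planar over tetrahedral. → square planar.
For [Ni(NCS)₄]²−: Each isothiocyanate is −1; balancing the −2 overall charge requires Ni(II). Nickel is a group-10 element; Ni(II) is therefore d⁸. Isothiocyanate is a weak-field ligand. With weak-field ligands the CFSE gain from square planar is small, so a 3d d⁸ ion takes the sterically preferred tetrahedral geometry. → tetrahedral.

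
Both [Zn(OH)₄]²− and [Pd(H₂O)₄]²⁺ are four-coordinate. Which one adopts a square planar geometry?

[Pd(H₂O)₄]²⁺

For [Zn(OH)₄]²−: Summing ligand charges against the −2 overall charge gives an oxidation state of +2 for zinc. Group 12 minus oxidation state 2 gives a d¹⁰ configuration. A d¹⁰ ion has no crystal-field stabilisation preference between square planar and tetrahedral, so four ligands adopt the sterically favoured tetrahedral geometry. → tetrahedral.
For [Pd(H₂O)₄]²⁺: Water is neutral; balancing the +2 overall charge requires Pd(II). Pd sits in group 10, so the d-electron count is 10 − 2 = 8. A 4d d⁸ ion has a large crystal-field splitting; square planar leaves the high-energy d_{x²−y²} orbital empty and maximises CFSE. → square planar.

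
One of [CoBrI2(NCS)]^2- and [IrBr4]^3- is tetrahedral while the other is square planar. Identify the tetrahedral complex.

For [CoBrI2(NCS)]^2-: Summing ligand charges against the −2 overall charge gives an oxidation state of +2 for cobalt. Cobalt is a group-9 element; Co(II) is therefore d⁷. For a high-spin 3d d⁷ ion with weak-field ligands the small Δₜ gives little square-planar CFSE advantage, so four ligands adopt the sterically favoured tetrahedral geometry. → tetrahedral.
For [IrBr4]^3-: Each bromide is −1; balancing the −3 overall charge requires Ir(I). Ir sits in group 9, so the d-electron count is 9 − 1 = 8. A 5d d⁸ ion has a large crystal-field splitting; square planar leaves the high-energy d_{x²−y²} orbital empty and maximises CFSE. → square planar.

[CoBrI2(NCS)]^2-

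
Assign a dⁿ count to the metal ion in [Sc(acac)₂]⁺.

d⁰

Each acetylacetonate is −1; balancing the +1 overall charge requires Sc(III).
Scandium is a group-3 element; Sc(III) is therefore d⁰.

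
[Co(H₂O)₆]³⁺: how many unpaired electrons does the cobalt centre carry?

0 unpaired electrons

Ligand charges: water is neutral. With an overall charge of +3 the cobalt centre must be in the +3 oxidation state.
Group 9 minus oxidation state 3 gives a d⁶ configuration.
The spin state decides the count: Co(III) has an exceptionally large octahedral splitting and is low-spin with essentially every ligand except fluoride.
An octahedral low-spin d⁶ ion is t₂g⁶e_g⁰, giving 0 unpaired electrons.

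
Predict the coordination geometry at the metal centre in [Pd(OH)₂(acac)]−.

Each hydroxide is −1; each acetylacetonate is −1; balancing the −1 overall charge requires Pd(II).
Group 10 minus oxidation state 2 gives a d⁸ configuration.
Counting donor atoms: 2×hydroxide (monodentate) → 2 donors; 1×acetylacetonate (bidentate) → 2 donors. Coordination number = 4.
A 4d d⁸ ion has a large crystal-field splitting; square planar leaves the high-energy d_{x²−y²} orbital empty and maximises CFSE.

square planar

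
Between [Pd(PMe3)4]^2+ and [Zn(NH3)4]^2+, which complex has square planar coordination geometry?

[Pd(PMe3)4]^2+

For [Pd(PMe3)4]^2+: Summing ligand charges against the +2 overall charge gives an oxidation state of +2 for palladium. Palladium is a group-10 element; Pd(II) is therefore d⁸. A 4d d⁸ ion has a large crystal-field splitting; square planar leaves the high-energy d_{x²−y²} orbital empty and maximises CFSE. → square planar.
For [Zn(NH3)4]^2+: Summing ligand charges against the +2 overall charge gives an oxidation state of +2 for zinc. Zn sits in group 12, so the d-electron count is 12 − 2 = 10. A d¹⁰ ion has no crystal-field stabilisation preference between square planar and tetrahedral, so four ligands adopt the sterically favoured tetrahedral geometry. → tetrahedral.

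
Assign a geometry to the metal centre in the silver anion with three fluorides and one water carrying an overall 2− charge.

Each fluoride is −1; water is neutral; balancing the −2 overall charge requires Ag(I).
Silver is a group-11 element; Ag(I) is therefore d¹⁰.
Coordination number: 4.
A d¹⁰ ion has no crystal-field stabilisation preference between square planar and tetrahedral, so four ligands adopt the sterically favoured tetrahedral geometry.

tetrahedral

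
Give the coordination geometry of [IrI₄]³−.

Summing ligand charges against the −3 overall charge gives an oxidation state of +1 for iridium.
Iridium is a group-9 element; Ir(I) is therefore d⁸.
With 4 monodentate ligands the coordination number is 4.
A 5d d⁸ ion has a large crystal-field splitting; square planar leaves the high-energy d_{x²−y²} orbital empty and maximises CFSE.

square planar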